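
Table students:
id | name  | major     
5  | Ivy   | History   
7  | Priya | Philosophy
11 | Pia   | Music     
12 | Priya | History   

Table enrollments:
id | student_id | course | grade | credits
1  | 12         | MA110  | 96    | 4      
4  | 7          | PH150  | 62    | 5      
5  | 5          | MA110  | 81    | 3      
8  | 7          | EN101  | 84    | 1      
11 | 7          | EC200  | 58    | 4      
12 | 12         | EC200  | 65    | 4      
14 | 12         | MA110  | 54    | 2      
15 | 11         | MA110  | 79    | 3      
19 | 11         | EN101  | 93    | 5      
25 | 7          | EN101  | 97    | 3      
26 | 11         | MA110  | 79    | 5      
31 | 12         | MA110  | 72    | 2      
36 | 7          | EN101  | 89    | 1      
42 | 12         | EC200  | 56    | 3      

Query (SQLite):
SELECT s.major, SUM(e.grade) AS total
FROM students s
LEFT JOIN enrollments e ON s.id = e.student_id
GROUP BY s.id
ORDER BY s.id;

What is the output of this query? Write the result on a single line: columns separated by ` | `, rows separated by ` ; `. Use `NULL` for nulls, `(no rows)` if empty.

History | 81 ; Philosophy | 390 ; Music | 251 ; History | 343

LEFT JOIN keeps every students row; unmatched ones get NULL for enrollments columns.
Group by students.id and compute SUM(e.grade). SUM over an all-NULL group is NULL.
  5: ids {5} → SUM(e.grade)=81
  7: ids {4, 8, 11, 25, 36} → SUM(e.grade)=390
  11: ids {15, 19, 26} → SUM(e.grade)=251
  12: ids {1, 12, 14, 31, 42} → SUM(e.grade)=343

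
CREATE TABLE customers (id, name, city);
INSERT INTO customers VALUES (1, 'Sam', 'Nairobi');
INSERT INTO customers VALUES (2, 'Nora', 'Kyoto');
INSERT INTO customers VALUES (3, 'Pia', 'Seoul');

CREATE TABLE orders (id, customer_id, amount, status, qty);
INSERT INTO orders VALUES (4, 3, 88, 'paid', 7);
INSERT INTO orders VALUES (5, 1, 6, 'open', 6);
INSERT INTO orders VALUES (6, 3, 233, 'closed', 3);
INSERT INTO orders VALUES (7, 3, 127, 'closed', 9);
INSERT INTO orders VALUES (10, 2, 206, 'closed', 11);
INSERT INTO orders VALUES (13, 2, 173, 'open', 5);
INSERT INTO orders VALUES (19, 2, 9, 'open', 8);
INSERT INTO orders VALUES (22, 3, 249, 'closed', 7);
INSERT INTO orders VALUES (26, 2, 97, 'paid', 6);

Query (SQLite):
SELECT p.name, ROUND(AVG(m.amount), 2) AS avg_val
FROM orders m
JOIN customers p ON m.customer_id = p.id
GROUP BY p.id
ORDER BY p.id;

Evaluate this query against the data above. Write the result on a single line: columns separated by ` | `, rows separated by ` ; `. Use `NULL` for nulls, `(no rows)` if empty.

Join each orders row to its customers via customer_id.
Group joined rows by customers.id; compute ROUND(AVG(m.amount), 2) per group.
  1: ids {5} → ROUND(AVG(m.amount), 2)=6
  2: ids {10, 13, 19, 26} → ROUND(AVG(m.amount), 2)=121.25
  3: ids {4, 6, 7, 22} → ROUND(AVG(m.amount), 2)=174.25

Sam | 6 ; Nora | 121.25 ; Pia | 174.25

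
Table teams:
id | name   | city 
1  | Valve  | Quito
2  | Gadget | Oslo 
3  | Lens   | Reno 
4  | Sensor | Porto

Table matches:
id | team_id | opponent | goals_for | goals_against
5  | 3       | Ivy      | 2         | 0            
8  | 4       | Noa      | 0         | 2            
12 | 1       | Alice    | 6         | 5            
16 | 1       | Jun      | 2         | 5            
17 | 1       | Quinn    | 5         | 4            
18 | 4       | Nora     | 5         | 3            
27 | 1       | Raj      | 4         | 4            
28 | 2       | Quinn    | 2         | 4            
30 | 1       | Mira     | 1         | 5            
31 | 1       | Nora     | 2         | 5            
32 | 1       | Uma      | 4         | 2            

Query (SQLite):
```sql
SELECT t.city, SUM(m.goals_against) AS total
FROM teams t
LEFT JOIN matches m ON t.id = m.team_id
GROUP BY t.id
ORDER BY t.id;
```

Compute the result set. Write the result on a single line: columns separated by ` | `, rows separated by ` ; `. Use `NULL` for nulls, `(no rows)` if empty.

Quito | 30 ; Oslo | 4 ; Reno | 0 ; Porto | 5

LEFT JOIN keeps every teams row; unmatched ones get NULL for matches columns.
Group by teams.id and compute SUM(m.goals_against). SUM over an all-NULL group is NULL.
  1: ids {12, 16, 17, 27, 30, 31, 32} → SUM(m.goals_against)=30
  2: ids {28} → SUM(m.goals_against)=4
  3: ids {5} → SUM(m.goals_against)=0
  4: ids {8, 18} → SUM(m.goals_against)=5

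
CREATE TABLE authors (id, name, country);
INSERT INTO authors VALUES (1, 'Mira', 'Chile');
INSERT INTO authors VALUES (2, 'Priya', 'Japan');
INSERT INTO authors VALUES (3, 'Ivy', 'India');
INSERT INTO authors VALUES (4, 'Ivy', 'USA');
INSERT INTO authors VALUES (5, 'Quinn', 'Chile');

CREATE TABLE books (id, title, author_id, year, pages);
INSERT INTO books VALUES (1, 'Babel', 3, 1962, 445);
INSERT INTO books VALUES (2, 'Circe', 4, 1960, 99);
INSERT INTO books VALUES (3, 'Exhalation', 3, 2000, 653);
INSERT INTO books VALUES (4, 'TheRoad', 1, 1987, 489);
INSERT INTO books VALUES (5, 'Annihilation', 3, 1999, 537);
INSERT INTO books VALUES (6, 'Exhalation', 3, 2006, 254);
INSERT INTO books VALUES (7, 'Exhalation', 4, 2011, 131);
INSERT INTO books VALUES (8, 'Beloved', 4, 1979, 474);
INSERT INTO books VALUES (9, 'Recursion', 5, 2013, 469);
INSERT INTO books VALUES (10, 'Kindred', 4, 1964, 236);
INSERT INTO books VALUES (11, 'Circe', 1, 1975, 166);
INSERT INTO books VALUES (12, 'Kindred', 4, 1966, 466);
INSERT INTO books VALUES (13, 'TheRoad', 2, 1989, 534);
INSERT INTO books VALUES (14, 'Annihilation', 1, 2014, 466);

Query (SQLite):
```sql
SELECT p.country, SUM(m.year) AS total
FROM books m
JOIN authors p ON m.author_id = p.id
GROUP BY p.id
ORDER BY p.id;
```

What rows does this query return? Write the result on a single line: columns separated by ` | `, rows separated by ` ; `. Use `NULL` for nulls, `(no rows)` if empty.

Chile | 5976 ; Japan | 1989 ; India | 7967 ; USA | 9880 ; Chile | 2013

Join each books row to its authors via author_id.
Group joined rows by authors.id; compute SUM(m.year) per group.
  1: ids {4, 11, 14} → SUM(m.year)=5976
  2: ids {13} → SUM(m.year)=1989
  3: ids {1, 3, 5, 6} → SUM(m.year)=7967
  4: ids {2, 7, 8, 10, 12} → SUM(m.year)=9880
  5: ids {9} → SUM(m.year)=2013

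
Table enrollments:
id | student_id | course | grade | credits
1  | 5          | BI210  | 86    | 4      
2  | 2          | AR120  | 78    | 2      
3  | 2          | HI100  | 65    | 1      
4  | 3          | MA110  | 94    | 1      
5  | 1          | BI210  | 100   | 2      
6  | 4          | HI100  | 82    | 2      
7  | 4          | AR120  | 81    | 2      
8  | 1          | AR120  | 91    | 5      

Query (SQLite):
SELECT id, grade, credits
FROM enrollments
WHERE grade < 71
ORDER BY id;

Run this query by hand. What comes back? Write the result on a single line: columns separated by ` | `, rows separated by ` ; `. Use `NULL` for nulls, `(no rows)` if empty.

grade < 71: ids {3}

3 | 65 | 1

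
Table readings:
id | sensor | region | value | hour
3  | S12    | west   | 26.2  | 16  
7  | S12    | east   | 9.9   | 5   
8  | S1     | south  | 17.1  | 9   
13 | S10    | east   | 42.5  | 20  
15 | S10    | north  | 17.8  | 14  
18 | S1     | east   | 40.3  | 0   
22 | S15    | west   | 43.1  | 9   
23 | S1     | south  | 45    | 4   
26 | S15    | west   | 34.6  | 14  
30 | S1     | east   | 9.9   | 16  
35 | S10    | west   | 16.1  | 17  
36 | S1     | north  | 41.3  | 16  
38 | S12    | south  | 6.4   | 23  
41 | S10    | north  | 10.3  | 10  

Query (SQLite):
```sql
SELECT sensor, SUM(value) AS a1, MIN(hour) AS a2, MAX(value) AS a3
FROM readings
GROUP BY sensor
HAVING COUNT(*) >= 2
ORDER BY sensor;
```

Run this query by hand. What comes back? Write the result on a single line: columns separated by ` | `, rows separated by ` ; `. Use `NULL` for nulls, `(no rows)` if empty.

S1 | 153.6 | 0 | 45 ; S10 | 86.7 | 10 | 42.5 ; S12 | 42.5 | 5 | 26.2 ; S15 | 77.7 | 9 | 43.1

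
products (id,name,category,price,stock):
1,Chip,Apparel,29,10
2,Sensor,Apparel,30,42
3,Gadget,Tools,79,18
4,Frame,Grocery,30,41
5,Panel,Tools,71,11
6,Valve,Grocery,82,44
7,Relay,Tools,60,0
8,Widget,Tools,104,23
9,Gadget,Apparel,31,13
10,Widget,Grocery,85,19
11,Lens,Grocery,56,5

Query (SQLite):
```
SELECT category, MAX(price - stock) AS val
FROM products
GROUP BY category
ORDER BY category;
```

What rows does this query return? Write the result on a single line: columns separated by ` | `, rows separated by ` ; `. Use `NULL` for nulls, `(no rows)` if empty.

Apparel | 19 ; Grocery | 66 ; Tools | 81

For each row compute price - stock.
Group by category; take MAX of the expression per group.
  Apparel: ids {1, 2, 9} → MAX(price - stock)=19
  Grocery: ids {4, 6, 10, 11} → MAX(price - stock)=66
  Tools: ids {3, 5, 7, 8} → MAX(price - stock)=81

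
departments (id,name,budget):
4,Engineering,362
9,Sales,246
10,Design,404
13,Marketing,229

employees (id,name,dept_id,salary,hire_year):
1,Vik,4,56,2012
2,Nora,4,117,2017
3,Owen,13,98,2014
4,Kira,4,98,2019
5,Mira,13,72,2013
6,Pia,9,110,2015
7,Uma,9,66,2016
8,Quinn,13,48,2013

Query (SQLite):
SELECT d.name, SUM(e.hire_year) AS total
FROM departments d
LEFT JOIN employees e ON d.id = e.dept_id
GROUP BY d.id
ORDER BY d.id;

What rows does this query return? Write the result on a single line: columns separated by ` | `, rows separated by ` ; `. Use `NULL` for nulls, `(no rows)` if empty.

LEFT JOIN keeps every departments row; unmatched ones get NULL for employees columns.
Group by departments.id and compute SUM(e.hire_year). SUM over an all-NULL group is NULL.
  4: ids {1, 2, 4} → SUM(e.hire_year)=6048
  9: ids {6, 7} → SUM(e.hire_year)=4031
  10: ids {—} → SUM(e.hire_year)=NULL
  13: ids {3, 5, 8} → SUM(e.hire_year)=6040

Engineering | 6048 ; Sales | 4031 ; Design | NULL ; Marketing | 6040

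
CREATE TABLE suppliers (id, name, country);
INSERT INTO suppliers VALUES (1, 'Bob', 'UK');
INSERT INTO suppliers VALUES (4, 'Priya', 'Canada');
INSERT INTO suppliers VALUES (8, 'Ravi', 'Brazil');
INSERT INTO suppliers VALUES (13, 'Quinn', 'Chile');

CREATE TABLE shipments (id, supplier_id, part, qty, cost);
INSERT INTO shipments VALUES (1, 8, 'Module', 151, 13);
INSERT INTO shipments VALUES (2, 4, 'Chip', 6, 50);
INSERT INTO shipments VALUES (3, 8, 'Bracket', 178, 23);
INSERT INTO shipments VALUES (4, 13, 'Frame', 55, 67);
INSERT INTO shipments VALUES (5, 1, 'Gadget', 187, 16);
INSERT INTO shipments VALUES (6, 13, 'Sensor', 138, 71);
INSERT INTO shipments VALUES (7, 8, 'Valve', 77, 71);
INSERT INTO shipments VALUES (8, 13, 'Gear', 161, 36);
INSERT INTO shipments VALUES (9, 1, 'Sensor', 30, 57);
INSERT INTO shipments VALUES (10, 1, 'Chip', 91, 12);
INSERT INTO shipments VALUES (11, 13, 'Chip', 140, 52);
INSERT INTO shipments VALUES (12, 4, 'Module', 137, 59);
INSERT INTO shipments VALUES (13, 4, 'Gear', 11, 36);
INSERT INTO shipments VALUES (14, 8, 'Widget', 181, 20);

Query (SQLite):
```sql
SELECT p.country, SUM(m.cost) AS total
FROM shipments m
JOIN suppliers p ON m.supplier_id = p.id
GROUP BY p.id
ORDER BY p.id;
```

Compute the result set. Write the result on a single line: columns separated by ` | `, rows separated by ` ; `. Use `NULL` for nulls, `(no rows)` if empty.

Join each shipments row to its suppliers via supplier_id.
Group joined rows by suppliers.id; compute SUM(m.cost) per group.
  1: ids {5, 9, 10} → SUM(m.cost)=85
  4: ids {2, 12, 13} → SUM(m.cost)=145
  8: ids {1, 3, 7, 14} → SUM(m.cost)=127
  13: ids {4, 6, 8, 11} → SUM(m.cost)=226

UK | 85 ; Canada | 145 ; Brazil | 127 ; Chile | 226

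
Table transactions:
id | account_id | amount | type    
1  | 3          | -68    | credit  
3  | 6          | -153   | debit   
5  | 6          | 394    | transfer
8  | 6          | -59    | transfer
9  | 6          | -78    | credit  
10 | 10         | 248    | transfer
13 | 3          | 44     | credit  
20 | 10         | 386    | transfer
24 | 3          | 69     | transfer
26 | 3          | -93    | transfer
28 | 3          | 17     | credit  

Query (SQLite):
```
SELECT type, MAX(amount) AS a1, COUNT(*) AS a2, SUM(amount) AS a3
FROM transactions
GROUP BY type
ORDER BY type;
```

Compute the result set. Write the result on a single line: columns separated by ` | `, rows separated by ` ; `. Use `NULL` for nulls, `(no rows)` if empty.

Group transactions by type.
Per group compute: MAX(amount), COUNT(*), SUM(amount).
  credit: ids {1, 9, 13, 28} → MAX(amount)=44, COUNT(*)=4, SUM(amount)=-85
  debit: ids {3} → MAX(amount)=-153, COUNT(*)=1, SUM(amount)=-153
  transfer: ids {5, 8, 10, 20, 24, 26} → MAX(amount)=394, COUNT(*)=6, SUM(amount)=945

credit | 44 | 4 | -85 ; debit | -153 | 1 | -153 ; transfer | 394 | 6 | 945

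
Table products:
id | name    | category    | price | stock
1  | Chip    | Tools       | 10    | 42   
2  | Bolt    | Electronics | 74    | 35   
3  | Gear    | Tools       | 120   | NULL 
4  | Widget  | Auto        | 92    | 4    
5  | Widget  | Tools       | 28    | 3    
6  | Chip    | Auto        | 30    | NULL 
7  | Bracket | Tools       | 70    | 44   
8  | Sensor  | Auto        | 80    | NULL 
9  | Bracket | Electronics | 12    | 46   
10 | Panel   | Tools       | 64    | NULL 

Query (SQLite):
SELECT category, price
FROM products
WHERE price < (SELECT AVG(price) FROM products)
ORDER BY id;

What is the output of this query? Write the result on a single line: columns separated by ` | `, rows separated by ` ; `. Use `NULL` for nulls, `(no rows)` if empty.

Scalar subquery: AVG(price) over all products rows = 58.0.
Keep rows where price < that value.

Tools | 10 ; Tools | 28 ; Auto | 30 ; Electronics | 12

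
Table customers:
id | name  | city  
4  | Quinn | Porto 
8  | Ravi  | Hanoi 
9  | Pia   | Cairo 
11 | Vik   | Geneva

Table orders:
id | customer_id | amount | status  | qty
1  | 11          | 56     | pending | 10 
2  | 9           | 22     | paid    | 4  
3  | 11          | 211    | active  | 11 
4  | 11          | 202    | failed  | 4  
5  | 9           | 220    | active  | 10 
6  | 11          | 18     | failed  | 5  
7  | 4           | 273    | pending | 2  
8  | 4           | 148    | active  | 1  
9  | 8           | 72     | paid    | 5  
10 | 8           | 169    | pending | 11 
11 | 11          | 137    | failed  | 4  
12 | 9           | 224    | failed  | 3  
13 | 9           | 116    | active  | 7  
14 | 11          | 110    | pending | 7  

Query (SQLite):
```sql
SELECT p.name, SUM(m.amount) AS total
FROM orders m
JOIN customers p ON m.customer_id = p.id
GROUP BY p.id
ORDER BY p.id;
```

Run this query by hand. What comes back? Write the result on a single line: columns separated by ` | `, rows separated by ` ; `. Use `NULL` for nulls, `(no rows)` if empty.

Join each orders row to its customers via customer_id.
Group joined rows by customers.id; compute SUM(m.amount) per group.
  4: ids {7, 8} → SUM(m.amount)=421
  8: ids {9, 10} → SUM(m.amount)=241
  9: ids {2, 5, 12, 13} → SUM(m.amount)=582
  11: ids {1, 3, 4, 6, 11, 14} → SUM(m.amount)=734

Quinn | 421 ; Ravi | 241 ; Pia | 582 ; Vik | 734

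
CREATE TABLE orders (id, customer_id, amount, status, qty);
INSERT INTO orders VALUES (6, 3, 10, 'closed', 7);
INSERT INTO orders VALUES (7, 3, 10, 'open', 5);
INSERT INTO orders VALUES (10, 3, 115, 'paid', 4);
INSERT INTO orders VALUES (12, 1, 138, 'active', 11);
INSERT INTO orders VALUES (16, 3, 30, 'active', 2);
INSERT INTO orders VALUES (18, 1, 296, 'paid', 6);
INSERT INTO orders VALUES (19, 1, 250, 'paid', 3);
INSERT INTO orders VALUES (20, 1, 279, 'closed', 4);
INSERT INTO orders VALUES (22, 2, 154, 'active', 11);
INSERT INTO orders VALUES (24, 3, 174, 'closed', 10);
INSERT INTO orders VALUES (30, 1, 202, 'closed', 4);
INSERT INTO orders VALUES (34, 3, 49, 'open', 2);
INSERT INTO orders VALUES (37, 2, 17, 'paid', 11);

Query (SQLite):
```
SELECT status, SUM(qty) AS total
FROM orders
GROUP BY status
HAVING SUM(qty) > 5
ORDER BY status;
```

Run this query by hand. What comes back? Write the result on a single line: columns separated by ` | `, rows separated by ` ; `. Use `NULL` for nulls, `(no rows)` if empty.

active | 24 ; closed | 25 ; open | 7 ; paid | 24

Partition orders by status; compute SUM(qty) within each group.
HAVING: keep groups where SUM(qty) > 5.
  active: ids {12, 16, 22} → SUM(qty)=24
  closed: ids {6, 20, 24, 30} → SUM(qty)=25
  open: ids {7, 34} → SUM(qty)=7
  paid: ids {10, 18, 19, 37} → SUM(qty)=24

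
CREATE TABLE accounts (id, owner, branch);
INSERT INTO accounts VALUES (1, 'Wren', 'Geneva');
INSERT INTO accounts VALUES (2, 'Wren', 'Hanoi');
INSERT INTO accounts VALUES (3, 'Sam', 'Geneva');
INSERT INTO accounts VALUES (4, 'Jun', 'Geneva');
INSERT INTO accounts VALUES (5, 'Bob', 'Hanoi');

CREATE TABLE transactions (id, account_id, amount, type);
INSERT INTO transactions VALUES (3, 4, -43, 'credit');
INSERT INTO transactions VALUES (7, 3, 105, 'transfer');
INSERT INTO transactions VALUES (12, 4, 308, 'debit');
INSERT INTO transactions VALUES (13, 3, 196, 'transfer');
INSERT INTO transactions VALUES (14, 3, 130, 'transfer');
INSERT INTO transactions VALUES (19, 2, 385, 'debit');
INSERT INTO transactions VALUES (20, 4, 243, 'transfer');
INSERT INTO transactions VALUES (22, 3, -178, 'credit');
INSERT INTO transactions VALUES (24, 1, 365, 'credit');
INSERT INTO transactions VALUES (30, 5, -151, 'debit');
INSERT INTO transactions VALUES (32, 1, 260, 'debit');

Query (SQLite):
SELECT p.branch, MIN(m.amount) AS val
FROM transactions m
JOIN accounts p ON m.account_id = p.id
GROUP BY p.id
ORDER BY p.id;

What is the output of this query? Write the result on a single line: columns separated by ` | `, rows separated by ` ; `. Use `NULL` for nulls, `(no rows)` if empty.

Join each transactions row to its accounts via account_id.
Group joined rows by accounts.id; compute MIN(m.amount) per group.
  1: ids {24, 32} → MIN(m.amount)=260
  2: ids {19} → MIN(m.amount)=385
  3: ids {7, 13, 14, 22} → MIN(m.amount)=-178
  4: ids {3, 12, 20} → MIN(m.amount)=-43
  5: ids {30} → MIN(m.amount)=-151

Geneva | 260 ; Hanoi | 385 ; Geneva | -178 ; Geneva | -43 ; Hanoi | -151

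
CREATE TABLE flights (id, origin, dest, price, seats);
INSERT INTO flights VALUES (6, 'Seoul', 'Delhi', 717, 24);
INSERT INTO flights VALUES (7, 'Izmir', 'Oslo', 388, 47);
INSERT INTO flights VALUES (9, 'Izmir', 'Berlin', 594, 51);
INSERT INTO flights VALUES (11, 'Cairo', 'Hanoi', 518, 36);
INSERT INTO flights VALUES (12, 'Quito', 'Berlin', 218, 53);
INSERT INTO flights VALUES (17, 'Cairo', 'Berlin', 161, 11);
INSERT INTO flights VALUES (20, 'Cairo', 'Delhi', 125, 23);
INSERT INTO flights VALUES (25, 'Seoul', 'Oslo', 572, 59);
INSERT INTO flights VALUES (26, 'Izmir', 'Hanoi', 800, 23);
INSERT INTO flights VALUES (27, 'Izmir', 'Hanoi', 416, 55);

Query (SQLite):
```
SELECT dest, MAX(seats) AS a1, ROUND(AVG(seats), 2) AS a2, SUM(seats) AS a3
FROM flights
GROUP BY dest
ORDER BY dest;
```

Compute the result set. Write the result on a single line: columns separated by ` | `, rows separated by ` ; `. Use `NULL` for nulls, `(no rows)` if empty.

Berlin | 53 | 38.33 | 115 ; Delhi | 24 | 23.5 | 47 ; Hanoi | 55 | 38 | 114 ; Oslo | 59 | 53 | 106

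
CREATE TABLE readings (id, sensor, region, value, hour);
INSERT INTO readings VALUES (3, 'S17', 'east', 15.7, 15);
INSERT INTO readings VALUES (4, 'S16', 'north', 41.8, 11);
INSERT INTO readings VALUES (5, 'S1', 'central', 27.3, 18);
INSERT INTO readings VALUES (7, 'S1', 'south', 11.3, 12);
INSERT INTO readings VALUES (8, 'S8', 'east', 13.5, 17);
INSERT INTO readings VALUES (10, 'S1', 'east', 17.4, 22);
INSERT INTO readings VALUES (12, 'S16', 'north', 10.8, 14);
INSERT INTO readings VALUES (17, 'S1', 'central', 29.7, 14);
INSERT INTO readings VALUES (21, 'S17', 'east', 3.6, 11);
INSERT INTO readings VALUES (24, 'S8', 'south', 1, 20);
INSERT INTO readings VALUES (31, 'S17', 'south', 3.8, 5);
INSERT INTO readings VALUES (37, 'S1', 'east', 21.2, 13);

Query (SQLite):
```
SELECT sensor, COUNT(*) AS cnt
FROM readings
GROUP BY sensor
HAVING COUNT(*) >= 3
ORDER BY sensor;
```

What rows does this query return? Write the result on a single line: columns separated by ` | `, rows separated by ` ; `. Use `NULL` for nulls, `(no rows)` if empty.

S1 | 5 ; S17 | 3

Partition readings by sensor; compute COUNT(*) within each group.
HAVING: keep groups with count ≥ 3.
  S1: ids {5, 7, 10, 17, 37} → COUNT(*)=5
  S16: ids {4, 12} → COUNT(*)=2
  S17: ids {3, 21, 31} → COUNT(*)=3
  S8: ids {8, 24} → COUNT(*)=2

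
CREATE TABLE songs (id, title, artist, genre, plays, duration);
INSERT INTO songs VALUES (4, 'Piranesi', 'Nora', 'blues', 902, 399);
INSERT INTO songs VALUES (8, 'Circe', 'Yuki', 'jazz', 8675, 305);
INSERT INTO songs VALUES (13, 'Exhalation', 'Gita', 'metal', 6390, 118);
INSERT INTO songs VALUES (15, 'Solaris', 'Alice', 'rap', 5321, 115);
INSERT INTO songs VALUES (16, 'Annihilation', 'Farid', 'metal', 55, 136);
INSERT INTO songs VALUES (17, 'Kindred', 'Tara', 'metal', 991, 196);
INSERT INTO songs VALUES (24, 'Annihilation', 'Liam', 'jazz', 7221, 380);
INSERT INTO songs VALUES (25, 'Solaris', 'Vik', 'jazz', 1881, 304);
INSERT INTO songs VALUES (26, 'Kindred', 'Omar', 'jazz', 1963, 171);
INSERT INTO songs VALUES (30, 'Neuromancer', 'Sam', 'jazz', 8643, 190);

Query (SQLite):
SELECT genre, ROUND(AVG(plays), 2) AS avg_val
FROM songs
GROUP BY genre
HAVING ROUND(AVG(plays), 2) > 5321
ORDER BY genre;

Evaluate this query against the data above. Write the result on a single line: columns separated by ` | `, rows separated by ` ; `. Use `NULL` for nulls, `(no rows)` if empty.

jazz | 5676.6

Partition songs by genre; compute ROUND(AVG(plays), 2) within each group.
HAVING: keep groups where ROUND(AVG(plays), 2) > 5321.
  blues: ids {4} → ROUND(AVG(plays), 2)=902
  jazz: ids {8, 24, 25, 26, 30} → ROUND(AVG(plays), 2)=5676.6
  metal: ids {13, 16, 17} → ROUND(AVG(plays), 2)=2478.67
  rap: ids {15} → ROUND(AVG(plays), 2)=5321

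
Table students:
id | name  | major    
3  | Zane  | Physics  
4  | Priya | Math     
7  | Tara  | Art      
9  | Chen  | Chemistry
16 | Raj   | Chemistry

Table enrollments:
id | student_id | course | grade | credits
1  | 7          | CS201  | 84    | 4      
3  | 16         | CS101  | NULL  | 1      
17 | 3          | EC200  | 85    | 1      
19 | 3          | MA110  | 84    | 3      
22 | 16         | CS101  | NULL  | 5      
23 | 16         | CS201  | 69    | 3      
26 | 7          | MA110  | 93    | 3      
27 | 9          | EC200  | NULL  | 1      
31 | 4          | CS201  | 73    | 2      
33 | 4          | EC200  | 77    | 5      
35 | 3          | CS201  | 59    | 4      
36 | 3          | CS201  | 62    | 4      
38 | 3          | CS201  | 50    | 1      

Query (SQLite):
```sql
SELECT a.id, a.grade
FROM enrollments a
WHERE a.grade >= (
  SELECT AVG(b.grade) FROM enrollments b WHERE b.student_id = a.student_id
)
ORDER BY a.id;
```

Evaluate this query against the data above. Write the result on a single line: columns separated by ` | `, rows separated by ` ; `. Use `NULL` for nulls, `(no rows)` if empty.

For each enrollments row a, compute AVG(grade) over rows sharing a.student_id.
Keep row a if a.grade >= that per-group AVG.
  student_id=3: AVG(grade) = 68.0
  student_id=4: AVG(grade) = 75.0
  student_id=7: AVG(grade) = 88.5
  student_id=9: AVG(grade) = NULL
  student_id=16: AVG(grade) = 69.0

17 | 85 ; 19 | 84 ; 23 | 69 ; 26 | 93 ; 33 | 77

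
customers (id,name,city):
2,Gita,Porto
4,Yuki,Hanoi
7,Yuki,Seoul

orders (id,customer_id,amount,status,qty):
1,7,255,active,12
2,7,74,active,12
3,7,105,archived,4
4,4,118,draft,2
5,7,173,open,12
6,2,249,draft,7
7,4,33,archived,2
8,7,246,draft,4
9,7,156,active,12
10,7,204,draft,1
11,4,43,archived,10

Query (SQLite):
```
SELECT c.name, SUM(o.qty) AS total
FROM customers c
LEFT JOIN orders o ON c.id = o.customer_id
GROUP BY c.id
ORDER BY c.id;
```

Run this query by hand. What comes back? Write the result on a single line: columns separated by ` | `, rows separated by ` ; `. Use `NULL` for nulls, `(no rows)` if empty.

LEFT JOIN keeps every customers row; unmatched ones get NULL for orders columns.
Group by customers.id and compute SUM(o.qty). SUM over an all-NULL group is NULL.
  2: ids {6} → SUM(o.qty)=7
  4: ids {4, 7, 11} → SUM(o.qty)=14
  7: ids {1, 2, 3, 5, 8, 9, 10} → SUM(o.qty)=57

Gita | 7 ; Yuki | 14 ; Yuki | 57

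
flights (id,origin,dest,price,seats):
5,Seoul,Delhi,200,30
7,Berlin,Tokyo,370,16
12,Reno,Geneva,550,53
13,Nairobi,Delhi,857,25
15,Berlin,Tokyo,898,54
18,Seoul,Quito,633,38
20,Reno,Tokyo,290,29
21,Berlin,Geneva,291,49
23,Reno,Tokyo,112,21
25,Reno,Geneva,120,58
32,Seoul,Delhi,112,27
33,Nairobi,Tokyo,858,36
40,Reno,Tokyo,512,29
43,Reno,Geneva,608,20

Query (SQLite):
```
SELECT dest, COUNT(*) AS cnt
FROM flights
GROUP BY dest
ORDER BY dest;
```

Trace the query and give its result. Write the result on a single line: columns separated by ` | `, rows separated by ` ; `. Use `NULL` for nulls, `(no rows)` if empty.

Partition flights by dest; compute COUNT(*) within each group.
  Delhi: ids {5, 13, 32} → COUNT(*)=3
  Geneva: ids {12, 21, 25, 43} → COUNT(*)=4
  Quito: ids {18} → COUNT(*)=1
  Tokyo: ids {7, 15, 20, 23, 33, 40} → COUNT(*)=6

Delhi | 3 ; Geneva | 4 ; Quito | 1 ; Tokyo | 6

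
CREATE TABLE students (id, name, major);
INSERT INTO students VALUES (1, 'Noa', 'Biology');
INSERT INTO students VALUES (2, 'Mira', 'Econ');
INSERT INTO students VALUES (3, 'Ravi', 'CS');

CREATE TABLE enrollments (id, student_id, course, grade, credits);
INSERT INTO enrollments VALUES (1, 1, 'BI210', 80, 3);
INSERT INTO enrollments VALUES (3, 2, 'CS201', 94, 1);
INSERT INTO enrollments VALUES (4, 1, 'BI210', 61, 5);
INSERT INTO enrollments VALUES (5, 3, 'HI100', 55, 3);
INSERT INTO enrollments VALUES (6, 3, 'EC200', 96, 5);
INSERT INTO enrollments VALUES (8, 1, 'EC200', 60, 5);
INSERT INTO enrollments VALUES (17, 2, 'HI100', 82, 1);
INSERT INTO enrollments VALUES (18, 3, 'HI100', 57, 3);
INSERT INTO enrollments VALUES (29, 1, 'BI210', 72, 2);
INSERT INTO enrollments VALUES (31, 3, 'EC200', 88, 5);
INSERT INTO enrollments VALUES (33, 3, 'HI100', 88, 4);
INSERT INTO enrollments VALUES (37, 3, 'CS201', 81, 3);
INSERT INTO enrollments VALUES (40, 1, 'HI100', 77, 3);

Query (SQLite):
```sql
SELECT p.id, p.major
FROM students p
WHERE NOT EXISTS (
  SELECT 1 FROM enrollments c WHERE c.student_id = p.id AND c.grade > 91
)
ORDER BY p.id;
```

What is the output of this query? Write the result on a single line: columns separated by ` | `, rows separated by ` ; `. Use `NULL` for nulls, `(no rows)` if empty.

For each students row, check whether any enrollments with matching student_id has grade > 91.
Keep rows where that is false.

1 | Biology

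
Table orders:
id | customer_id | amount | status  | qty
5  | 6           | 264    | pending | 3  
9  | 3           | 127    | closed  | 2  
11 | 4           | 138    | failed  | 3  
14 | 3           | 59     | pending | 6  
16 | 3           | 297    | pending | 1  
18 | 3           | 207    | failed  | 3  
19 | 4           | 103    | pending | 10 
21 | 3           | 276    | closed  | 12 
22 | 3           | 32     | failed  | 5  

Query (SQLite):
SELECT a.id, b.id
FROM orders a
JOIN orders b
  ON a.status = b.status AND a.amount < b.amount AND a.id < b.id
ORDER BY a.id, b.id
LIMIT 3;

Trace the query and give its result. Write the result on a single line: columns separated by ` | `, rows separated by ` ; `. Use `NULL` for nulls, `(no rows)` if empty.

5 | 16 ; 9 | 21 ; 11 | 18

Pairs (a,b) with same status, a.amount < b.amount, a.id < b.id.
status groups: closed:{9,21} failed:{11,18,22} pending:{5,14,16,19}
Ordered by (a.id, b.id); first 3.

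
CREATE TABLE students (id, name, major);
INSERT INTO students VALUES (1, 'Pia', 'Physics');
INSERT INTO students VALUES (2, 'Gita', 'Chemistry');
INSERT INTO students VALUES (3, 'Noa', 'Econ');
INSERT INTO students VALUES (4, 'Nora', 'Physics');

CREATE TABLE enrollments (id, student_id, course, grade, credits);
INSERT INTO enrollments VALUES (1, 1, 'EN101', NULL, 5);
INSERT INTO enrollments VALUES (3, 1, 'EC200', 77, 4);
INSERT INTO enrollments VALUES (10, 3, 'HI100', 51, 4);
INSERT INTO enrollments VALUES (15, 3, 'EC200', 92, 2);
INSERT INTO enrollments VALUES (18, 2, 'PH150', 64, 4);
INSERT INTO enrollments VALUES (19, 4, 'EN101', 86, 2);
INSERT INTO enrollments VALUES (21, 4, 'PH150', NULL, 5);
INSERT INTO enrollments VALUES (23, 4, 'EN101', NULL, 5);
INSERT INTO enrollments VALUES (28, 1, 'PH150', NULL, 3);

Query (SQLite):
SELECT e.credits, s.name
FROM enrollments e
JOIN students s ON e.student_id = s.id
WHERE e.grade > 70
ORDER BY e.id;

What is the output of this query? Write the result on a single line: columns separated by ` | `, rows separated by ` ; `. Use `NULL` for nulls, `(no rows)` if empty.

4 | Pia ; 2 | Noa ; 2 | Nora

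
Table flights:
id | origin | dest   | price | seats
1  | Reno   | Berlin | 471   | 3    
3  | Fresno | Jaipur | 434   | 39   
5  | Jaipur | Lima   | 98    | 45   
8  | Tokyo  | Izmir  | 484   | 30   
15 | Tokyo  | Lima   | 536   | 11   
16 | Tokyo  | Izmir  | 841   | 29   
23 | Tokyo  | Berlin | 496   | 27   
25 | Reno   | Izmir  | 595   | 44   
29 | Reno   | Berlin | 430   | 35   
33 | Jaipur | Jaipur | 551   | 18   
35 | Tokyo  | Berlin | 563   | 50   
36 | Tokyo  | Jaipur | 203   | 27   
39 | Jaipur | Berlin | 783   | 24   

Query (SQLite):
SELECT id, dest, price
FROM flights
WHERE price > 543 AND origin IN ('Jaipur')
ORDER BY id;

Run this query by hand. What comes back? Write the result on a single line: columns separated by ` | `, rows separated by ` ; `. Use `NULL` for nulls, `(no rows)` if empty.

33 | Jaipur | 551 ; 39 | Berlin | 783

price > 543: ids {16, 25, 33, 35, 39}
origin IN ('Jaipur'): ids {5, 33, 39}
Combine with AND.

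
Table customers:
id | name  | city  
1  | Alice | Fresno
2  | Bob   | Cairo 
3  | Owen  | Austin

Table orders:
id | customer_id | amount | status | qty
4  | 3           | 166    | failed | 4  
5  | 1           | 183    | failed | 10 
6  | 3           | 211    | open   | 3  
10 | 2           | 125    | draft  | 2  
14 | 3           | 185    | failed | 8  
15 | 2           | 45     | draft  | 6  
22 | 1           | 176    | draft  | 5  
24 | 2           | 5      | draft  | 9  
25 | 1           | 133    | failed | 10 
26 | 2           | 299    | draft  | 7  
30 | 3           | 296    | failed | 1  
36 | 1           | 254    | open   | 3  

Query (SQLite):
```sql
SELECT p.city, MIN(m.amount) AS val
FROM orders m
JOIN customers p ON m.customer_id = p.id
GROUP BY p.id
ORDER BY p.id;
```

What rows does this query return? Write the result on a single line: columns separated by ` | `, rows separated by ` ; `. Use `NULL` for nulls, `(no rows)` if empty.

Fresno | 133 ; Cairo | 5 ; Austin | 166

Join each orders row to its customers via customer_id.
Group joined rows by customers.id; compute MIN(m.amount) per group.
  1: ids {5, 22, 25, 36} → MIN(m.amount)=133
  2: ids {10, 15, 24, 26} → MIN(m.amount)=5
  3: ids {4, 6, 14, 30} → MIN(m.amount)=166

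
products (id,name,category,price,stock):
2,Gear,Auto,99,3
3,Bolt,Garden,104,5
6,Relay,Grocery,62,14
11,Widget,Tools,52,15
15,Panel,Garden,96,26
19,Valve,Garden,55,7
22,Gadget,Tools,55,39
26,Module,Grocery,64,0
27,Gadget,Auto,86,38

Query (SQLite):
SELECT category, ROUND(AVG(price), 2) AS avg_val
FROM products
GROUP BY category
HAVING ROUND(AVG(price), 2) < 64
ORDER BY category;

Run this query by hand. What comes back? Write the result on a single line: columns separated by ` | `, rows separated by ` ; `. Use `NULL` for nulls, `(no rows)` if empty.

Partition products by category; compute ROUND(AVG(price), 2) within each group.
HAVING: keep groups where ROUND(AVG(price), 2) < 64.
  Auto: ids {2, 27} → ROUND(AVG(price), 2)=92.5
  Garden: ids {3, 15, 19} → ROUND(AVG(price), 2)=85
  Grocery: ids {6, 26} → ROUND(AVG(price), 2)=63
  Tools: ids {11, 22} → ROUND(AVG(price), 2)=53.5

Grocery | 63 ; Tools | 53.5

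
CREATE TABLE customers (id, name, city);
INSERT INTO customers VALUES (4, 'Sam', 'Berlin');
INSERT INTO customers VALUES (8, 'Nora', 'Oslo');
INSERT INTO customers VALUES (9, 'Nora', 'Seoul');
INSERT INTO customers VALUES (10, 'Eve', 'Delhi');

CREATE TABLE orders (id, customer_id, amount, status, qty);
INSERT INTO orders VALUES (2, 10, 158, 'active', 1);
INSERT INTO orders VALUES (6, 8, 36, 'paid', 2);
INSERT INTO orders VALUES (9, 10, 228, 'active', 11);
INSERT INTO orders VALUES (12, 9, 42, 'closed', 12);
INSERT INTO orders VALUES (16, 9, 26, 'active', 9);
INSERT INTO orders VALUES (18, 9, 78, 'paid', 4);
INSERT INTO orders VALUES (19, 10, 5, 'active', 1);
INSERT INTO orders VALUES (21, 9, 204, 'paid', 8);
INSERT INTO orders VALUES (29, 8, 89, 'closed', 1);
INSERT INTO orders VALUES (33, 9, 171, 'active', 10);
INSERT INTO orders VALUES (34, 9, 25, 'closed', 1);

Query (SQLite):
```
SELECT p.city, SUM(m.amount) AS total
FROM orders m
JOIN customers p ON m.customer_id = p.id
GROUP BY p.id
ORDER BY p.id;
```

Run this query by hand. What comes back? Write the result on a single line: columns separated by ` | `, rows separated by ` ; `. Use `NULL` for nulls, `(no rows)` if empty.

Join each orders row to its customers via customer_id.
Group joined rows by customers.id; compute SUM(m.amount) per group.
  8: ids {6, 29} → SUM(m.amount)=125
  9: ids {12, 16, 18, 21, 33, 34} → SUM(m.amount)=546
  10: ids {2, 9, 19} → SUM(m.amount)=391

Oslo | 125 ; Seoul | 546 ; Delhi | 391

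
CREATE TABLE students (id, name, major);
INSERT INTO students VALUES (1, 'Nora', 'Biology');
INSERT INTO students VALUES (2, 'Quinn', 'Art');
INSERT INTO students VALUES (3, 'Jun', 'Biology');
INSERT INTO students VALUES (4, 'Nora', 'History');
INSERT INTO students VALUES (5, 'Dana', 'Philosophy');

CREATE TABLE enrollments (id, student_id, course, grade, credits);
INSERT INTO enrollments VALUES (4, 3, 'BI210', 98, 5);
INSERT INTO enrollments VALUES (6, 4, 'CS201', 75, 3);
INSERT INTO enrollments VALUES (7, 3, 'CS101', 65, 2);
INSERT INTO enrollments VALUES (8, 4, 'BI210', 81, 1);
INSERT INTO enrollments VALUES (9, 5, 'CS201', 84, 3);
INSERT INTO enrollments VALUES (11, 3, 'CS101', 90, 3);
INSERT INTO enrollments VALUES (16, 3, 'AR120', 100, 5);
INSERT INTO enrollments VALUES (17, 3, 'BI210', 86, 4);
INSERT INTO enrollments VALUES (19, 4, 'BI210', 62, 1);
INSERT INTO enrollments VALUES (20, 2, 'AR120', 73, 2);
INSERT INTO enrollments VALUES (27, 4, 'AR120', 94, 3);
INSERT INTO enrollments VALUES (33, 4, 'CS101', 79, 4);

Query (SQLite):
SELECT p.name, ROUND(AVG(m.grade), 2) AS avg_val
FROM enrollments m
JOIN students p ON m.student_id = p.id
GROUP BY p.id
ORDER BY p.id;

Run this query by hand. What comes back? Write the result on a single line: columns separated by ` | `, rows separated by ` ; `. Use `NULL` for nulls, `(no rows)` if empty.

Quinn | 73 ; Jun | 87.8 ; Nora | 78.2 ; Dana | 84

Join each enrollments row to its students via student_id.
Group joined rows by students.id; compute ROUND(AVG(m.grade), 2) per group.
  2: ids {20} → ROUND(AVG(m.grade), 2)=73
  3: ids {4, 7, 11, 16, 17} → ROUND(AVG(m.grade), 2)=87.8
  4: ids {6, 8, 19, 27, 33} → ROUND(AVG(m.grade), 2)=78.2
  5: ids {9} → ROUND(AVG(m.grade), 2)=84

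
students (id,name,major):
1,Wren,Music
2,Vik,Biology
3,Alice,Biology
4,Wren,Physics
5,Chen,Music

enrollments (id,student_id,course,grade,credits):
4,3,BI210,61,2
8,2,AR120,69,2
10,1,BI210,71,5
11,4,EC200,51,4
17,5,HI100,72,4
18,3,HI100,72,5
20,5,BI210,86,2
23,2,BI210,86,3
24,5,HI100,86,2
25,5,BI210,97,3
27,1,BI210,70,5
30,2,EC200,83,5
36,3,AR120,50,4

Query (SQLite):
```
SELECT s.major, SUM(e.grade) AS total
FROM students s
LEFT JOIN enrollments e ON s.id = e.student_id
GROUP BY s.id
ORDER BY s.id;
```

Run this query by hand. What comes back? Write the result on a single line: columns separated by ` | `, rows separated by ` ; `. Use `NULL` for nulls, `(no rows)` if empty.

LEFT JOIN keeps every students row; unmatched ones get NULL for enrollments columns.
Group by students.id and compute SUM(e.grade). SUM over an all-NULL group is NULL.
  1: ids {10, 27} → SUM(e.grade)=141
  2: ids {8, 23, 30} → SUM(e.grade)=238
  3: ids {4, 18, 36} → SUM(e.grade)=183
  4: ids {11} → SUM(e.grade)=51
  5: ids {17, 20, 24, 25} → SUM(e.grade)=341

Music | 141 ; Biology | 238 ; Biology | 183 ; Physics | 51 ; Music | 341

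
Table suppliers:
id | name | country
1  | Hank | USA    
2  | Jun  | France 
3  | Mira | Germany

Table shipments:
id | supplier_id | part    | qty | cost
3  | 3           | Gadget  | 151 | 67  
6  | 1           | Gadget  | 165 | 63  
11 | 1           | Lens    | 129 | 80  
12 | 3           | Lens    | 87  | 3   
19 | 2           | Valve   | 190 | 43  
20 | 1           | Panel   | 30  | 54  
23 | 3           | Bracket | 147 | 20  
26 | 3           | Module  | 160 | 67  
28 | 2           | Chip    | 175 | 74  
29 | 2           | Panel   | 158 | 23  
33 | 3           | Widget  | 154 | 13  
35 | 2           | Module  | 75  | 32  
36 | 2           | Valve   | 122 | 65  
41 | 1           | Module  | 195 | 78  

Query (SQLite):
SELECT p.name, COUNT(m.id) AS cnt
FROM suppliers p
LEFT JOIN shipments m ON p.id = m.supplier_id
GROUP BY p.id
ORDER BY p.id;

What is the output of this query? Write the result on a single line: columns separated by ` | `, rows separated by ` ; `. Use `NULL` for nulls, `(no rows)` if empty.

LEFT JOIN keeps every suppliers row; unmatched ones get NULL for shipments columns.
Group by suppliers.id and compute COUNT(m.id). COUNT(col) of an all-NULL group is 0.
  1: ids {6, 11, 20, 41} → COUNT(m.id)=4
  2: ids {19, 28, 29, 35, 36} → COUNT(m.id)=5
  3: ids {3, 12, 23, 26, 33} → COUNT(m.id)=5

Hank | 4 ; Jun | 5 ; Mira | 5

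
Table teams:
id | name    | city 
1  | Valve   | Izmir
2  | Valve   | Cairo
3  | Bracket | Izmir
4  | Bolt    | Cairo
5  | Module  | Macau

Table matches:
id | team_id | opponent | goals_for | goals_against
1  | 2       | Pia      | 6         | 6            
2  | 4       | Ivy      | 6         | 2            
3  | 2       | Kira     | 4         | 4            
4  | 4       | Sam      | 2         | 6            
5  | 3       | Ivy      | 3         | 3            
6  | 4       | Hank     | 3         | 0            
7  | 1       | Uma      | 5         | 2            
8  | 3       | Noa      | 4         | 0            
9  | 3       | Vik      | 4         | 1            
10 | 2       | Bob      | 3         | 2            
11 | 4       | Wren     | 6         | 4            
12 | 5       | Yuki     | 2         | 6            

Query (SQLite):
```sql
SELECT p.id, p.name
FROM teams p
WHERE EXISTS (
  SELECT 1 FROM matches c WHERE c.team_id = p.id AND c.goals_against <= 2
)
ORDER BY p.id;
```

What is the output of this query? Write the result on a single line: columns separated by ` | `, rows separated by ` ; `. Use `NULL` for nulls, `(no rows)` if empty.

For each teams row, check whether any matches with matching team_id has goals_against <= 2.
Keep rows where that is true.

1 | Valve ; 2 | Valve ; 3 | Bracket ; 4 | Bolt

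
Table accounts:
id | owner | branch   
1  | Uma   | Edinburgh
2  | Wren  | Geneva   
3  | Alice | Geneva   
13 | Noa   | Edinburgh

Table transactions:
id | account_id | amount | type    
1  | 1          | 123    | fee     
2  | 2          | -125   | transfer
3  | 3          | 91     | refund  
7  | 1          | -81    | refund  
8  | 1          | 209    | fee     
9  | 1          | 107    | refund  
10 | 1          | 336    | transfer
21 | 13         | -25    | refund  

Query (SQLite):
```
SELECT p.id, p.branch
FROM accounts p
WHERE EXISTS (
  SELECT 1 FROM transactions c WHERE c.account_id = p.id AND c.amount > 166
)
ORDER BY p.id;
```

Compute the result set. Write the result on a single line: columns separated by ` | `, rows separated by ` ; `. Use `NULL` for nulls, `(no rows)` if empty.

1 | Edinburgh

For each accounts row, check whether any transactions with matching account_id has amount > 166.
Keep rows where that is true.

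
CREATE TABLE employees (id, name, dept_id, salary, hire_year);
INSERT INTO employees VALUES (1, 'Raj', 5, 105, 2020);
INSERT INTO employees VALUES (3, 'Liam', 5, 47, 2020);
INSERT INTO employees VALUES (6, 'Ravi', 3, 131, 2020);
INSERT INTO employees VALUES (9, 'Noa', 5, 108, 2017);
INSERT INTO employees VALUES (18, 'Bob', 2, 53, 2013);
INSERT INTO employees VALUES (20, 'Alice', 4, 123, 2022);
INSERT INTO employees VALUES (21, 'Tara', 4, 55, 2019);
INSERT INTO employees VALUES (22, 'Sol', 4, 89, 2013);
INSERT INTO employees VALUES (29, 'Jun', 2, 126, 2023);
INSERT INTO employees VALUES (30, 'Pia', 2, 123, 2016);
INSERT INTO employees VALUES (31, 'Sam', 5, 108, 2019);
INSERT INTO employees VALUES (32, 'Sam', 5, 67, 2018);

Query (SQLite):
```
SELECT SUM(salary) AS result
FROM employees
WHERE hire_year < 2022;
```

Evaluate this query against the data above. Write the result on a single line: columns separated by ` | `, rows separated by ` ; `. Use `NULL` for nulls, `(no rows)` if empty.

886

Rows where hire_year < 2022 → salary values: [105, 47, 131, 108, 53, 55, 89, 123, 108, 67].
SUM of non-NULL values = 886.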